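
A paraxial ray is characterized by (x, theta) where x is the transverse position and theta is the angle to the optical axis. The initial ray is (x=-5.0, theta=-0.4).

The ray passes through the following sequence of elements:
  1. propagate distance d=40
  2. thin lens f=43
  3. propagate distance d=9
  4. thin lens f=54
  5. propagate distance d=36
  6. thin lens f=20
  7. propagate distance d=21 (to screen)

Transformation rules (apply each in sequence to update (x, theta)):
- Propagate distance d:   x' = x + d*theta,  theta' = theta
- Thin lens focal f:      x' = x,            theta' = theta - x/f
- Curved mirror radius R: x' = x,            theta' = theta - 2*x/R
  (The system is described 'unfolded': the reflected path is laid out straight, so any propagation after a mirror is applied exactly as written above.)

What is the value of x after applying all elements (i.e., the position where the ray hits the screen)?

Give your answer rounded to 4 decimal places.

Initial: x=-5.0000 theta=-0.4000
After 1 (propagate distance d=40): x=-21.0000 theta=-0.4000
After 2 (thin lens f=43): x=-21.0000 theta=19/215 (≈0.0884)
After 3 (propagate distance d=9): x=-4344/215 (≈-20.2047) theta=19/215 (≈0.0884)
After 4 (thin lens f=54): x=-4344/215 (≈-20.2047) theta=179/387 (≈0.4625)
After 5 (propagate distance d=36): x=-764/215 (≈-3.5535) theta=179/387 (≈0.4625)
After 6 (thin lens f=20): x=-764/215 (≈-3.5535) theta=6194/9675 (≈0.6402)
After 7 (propagate distance d=21 (to screen)): x=31898/3225 (≈9.8909) theta=6194/9675 (≈0.6402)
Rounded to 4 decimal places: x = 9.8909

Answer: 9.8909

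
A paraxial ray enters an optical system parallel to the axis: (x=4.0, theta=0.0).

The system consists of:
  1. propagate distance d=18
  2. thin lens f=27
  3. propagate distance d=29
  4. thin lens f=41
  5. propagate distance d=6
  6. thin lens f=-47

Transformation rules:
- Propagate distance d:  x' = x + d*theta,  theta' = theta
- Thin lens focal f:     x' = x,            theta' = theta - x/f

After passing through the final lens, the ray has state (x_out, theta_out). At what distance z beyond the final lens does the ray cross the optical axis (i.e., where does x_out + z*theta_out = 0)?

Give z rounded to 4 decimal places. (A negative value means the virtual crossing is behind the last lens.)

Initial: x=4.0000 theta=0.0000
After 1 (propagate distance d=18): x=4.0000 theta=0.0000
After 2 (thin lens f=27): x=4.0000 theta=-4/27 (≈-0.1481)
After 3 (propagate distance d=29): x=-8/27 (≈-0.2963) theta=-4/27 (≈-0.1481)
After 4 (thin lens f=41): x=-8/27 (≈-0.2963) theta=-52/369 (≈-0.1409)
After 5 (propagate distance d=6): x=-1264/1107 (≈-1.1418) theta=-52/369 (≈-0.1409)
After 6 (thin lens f=-47): x=-1264/1107 (≈-1.1418) theta=-8596/52029 (≈-0.1652)
z_focus = -x_out/theta_out = -(-1264/1107)/(-8596/52029) = -14852/2149 ≈ -6.9111
Rounded to 4 decimal places: z = -6.9111

Answer: -6.9111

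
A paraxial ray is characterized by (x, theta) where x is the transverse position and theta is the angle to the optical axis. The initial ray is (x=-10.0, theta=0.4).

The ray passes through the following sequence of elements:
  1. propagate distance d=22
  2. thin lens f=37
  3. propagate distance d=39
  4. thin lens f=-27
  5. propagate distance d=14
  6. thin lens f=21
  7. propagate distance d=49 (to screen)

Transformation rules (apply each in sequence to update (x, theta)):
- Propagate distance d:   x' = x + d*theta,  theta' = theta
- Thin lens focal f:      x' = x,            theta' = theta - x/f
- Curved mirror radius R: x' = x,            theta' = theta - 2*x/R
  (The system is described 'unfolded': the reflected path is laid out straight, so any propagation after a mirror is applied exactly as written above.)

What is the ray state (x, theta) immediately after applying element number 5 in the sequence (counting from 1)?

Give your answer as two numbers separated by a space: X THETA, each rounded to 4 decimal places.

Answer: 29.8414 1.0126

Derivation:
Initial: x=-10.0000 theta=0.4000
After 1 (propagate distance d=22): x=-1.2000 theta=0.4000
After 2 (thin lens f=37): x=-1.2000 theta=16/37 (≈0.4324)
After 3 (propagate distance d=39): x=2898/185 (≈15.6649) theta=16/37 (≈0.4324)
After 4 (thin lens f=-27): x=2898/185 (≈15.6649) theta=562/555 (≈1.0126)
After 5 (propagate distance d=14): x=16562/555 (≈29.8414) theta=562/555 (≈1.0126)
Rounded to 4 decimal places: x = 29.8414, theta = 1.0126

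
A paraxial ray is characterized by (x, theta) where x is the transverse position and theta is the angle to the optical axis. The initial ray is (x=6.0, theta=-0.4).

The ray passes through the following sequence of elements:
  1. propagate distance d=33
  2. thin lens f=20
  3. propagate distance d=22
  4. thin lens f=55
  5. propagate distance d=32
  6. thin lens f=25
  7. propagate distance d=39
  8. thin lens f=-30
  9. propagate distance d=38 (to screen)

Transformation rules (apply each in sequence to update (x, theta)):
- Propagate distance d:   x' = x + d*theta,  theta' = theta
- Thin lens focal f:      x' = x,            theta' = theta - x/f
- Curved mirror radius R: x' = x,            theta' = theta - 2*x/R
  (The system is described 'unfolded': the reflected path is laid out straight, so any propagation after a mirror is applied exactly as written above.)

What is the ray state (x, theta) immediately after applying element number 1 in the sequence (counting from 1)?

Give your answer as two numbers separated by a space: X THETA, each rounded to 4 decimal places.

Initial: x=6.0000 theta=-0.4000
After 1 (propagate distance d=33): x=-7.2000 theta=-0.4000
Rounded to 4 decimal places: x = -7.2000, theta = -0.4000

Answer: -7.2000 -0.4000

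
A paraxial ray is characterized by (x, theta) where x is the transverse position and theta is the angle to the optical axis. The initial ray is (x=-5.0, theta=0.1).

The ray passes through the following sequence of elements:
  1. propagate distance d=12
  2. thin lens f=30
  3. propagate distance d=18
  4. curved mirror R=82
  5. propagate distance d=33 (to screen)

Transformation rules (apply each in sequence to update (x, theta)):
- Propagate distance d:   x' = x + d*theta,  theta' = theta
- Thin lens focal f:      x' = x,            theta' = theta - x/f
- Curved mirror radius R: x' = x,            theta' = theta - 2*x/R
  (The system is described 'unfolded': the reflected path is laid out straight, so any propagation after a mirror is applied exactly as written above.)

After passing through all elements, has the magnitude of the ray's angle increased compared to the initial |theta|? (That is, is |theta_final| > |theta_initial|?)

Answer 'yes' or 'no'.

Answer: yes

Derivation:
Initial: x=-5.0000 theta=0.1000
After 1 (propagate distance d=12): x=-3.8000 theta=0.1000
After 2 (thin lens f=30): x=-3.8000 theta=17/75 (≈0.2267)
After 3 (propagate distance d=18): x=0.2800 theta=17/75 (≈0.2267)
After 4 (curved mirror R=82): x=0.2800 theta=676/3075 (≈0.2198)
After 5 (propagate distance d=33 (to screen)): x=7723/1025 (≈7.5346) theta=676/3075 (≈0.2198)
|theta_initial|=0.1000 |theta_final|=676/3075 (≈0.2198) -> increased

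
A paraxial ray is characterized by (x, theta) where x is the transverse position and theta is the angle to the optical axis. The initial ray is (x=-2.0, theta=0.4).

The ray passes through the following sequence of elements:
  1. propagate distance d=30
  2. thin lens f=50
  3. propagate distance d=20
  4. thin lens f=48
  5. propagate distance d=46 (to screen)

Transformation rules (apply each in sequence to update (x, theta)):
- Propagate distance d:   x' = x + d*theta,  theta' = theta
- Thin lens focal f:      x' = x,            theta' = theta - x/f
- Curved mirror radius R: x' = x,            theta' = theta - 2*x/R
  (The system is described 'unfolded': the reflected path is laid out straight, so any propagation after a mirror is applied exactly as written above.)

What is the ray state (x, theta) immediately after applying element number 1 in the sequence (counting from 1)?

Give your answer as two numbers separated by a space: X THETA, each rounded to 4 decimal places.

Initial: x=-2.0000 theta=0.4000
After 1 (propagate distance d=30): x=10.0000 theta=0.4000
Rounded to 4 decimal places: x = 10.0000, theta = 0.4000

Answer: 10.0000 0.4000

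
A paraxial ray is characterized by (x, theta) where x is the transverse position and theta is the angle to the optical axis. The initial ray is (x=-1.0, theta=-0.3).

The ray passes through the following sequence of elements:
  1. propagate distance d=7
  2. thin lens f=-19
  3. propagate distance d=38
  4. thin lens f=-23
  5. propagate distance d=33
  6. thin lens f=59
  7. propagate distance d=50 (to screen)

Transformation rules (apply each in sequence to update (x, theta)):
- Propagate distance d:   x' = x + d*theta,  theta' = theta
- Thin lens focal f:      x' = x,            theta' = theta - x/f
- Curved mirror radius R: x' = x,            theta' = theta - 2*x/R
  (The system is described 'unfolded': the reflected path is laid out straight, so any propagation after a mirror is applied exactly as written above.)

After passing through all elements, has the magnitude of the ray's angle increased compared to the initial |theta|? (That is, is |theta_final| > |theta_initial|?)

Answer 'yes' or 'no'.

Initial: x=-1.0000 theta=-0.3000
After 1 (propagate distance d=7): x=-3.1000 theta=-0.3000
After 2 (thin lens f=-19): x=-3.1000 theta=-44/95 (≈-0.4632)
After 3 (propagate distance d=38): x=-20.7000 theta=-44/95 (≈-0.4632)
After 4 (thin lens f=-23): x=-20.7000 theta=-259/190 (≈-1.3632)
After 5 (propagate distance d=33): x=-1248/19 (≈-65.6842) theta=-259/190 (≈-1.3632)
After 6 (thin lens f=59): x=-1248/19 (≈-65.6842) theta=-2801/11210 (≈-0.2499)
After 7 (propagate distance d=50 (to screen)): x=-87637/1121 (≈-78.1775) theta=-2801/11210 (≈-0.2499)
|theta_initial|=0.3000 |theta_final|=2801/11210 (≈0.2499) -> not increased

Answer: no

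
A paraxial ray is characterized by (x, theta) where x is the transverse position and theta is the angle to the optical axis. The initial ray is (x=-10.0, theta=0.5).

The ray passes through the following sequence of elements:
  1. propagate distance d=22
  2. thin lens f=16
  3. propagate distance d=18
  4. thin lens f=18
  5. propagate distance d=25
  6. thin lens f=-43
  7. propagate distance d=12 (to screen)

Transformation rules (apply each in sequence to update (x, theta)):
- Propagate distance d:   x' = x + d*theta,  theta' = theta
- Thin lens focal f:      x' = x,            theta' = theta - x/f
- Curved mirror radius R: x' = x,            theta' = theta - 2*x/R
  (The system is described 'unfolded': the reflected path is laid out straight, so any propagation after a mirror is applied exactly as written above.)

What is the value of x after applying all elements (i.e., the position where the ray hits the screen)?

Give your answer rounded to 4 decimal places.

Answer: 8.9086

Derivation:
Initial: x=-10.0000 theta=0.5000
After 1 (propagate distance d=22): x=1.0000 theta=0.5000
After 2 (thin lens f=16): x=1.0000 theta=0.4375
After 3 (propagate distance d=18): x=8.8750 theta=0.4375
After 4 (thin lens f=18): x=8.8750 theta=-1/18 (≈-0.0556)
After 5 (propagate distance d=25): x=539/72 (≈7.4861) theta=-1/18 (≈-0.0556)
After 6 (thin lens f=-43): x=539/72 (≈7.4861) theta=367/3096 (≈0.1185)
After 7 (propagate distance d=12 (to screen)): x=27581/3096 (≈8.9086) theta=367/3096 (≈0.1185)
Rounded to 4 decimal places: x = 8.9086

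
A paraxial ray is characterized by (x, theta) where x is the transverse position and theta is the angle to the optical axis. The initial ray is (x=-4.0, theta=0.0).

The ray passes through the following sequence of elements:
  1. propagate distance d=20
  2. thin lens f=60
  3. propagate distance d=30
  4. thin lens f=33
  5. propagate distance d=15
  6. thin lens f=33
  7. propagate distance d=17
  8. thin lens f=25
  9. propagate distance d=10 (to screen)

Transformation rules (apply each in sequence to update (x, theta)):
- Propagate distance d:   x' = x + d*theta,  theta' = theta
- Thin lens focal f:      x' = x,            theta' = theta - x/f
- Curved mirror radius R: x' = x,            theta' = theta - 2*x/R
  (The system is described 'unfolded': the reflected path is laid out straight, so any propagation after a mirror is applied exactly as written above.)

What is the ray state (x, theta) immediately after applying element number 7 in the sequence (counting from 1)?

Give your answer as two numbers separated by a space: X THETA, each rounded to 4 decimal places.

Answer: 2.1196 0.1300

Derivation:
Initial: x=-4.0000 theta=0.0000
After 1 (propagate distance d=20): x=-4.0000 theta=0.0000
After 2 (thin lens f=60): x=-4.0000 theta=1/15 (≈0.0667)
After 3 (propagate distance d=30): x=-2.0000 theta=1/15 (≈0.0667)
After 4 (thin lens f=33): x=-2.0000 theta=7/55 (≈0.1273)
After 5 (propagate distance d=15): x=-1/11 (≈-0.0909) theta=7/55 (≈0.1273)
After 6 (thin lens f=33): x=-1/11 (≈-0.0909) theta=236/1815 (≈0.1300)
After 7 (propagate distance d=17): x=3847/1815 (≈2.1196) theta=236/1815 (≈0.1300)
Rounded to 4 decimal places: x = 2.1196, theta = 0.1300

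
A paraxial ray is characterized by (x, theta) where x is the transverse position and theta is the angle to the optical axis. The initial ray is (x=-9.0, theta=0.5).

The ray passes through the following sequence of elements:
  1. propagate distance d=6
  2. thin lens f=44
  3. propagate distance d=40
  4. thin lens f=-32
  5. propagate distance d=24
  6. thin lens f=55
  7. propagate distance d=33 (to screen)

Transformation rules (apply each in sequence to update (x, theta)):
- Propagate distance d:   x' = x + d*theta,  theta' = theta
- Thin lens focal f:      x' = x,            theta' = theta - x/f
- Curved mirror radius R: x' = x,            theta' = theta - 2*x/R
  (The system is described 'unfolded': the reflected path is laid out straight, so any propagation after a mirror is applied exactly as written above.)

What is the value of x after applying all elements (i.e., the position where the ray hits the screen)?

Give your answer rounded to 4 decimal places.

Initial: x=-9.0000 theta=0.5000
After 1 (propagate distance d=6): x=-6.0000 theta=0.5000
After 2 (thin lens f=44): x=-6.0000 theta=7/11 (≈0.6364)
After 3 (propagate distance d=40): x=214/11 (≈19.4545) theta=7/11 (≈0.6364)
After 4 (thin lens f=-32): x=214/11 (≈19.4545) theta=219/176 (≈1.2443)
After 5 (propagate distance d=24): x=1085/22 (≈49.3182) theta=219/176 (≈1.2443)
After 6 (thin lens f=55): x=1085/22 (≈49.3182) theta=673/1936 (≈0.3476)
After 7 (propagate distance d=33 (to screen)): x=10699/176 (≈60.7898) theta=673/1936 (≈0.3476)
Rounded to 4 decimal places: x = 60.7898

Answer: 60.7898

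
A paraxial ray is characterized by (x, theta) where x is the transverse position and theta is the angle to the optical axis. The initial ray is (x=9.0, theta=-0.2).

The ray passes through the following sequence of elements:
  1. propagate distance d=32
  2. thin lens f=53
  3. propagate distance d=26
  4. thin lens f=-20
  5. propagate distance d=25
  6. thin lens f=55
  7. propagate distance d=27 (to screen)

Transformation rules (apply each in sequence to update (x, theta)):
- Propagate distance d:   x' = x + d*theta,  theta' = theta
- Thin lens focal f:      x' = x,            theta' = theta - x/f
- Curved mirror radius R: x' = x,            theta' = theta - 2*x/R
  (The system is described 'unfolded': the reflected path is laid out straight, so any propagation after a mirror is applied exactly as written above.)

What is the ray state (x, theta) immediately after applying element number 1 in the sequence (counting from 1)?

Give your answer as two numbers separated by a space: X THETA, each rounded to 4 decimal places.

Initial: x=9.0000 theta=-0.2000
After 1 (propagate distance d=32): x=2.6000 theta=-0.2000
Rounded to 4 decimal places: x = 2.6000, theta = -0.2000

Answer: 2.6000 -0.2000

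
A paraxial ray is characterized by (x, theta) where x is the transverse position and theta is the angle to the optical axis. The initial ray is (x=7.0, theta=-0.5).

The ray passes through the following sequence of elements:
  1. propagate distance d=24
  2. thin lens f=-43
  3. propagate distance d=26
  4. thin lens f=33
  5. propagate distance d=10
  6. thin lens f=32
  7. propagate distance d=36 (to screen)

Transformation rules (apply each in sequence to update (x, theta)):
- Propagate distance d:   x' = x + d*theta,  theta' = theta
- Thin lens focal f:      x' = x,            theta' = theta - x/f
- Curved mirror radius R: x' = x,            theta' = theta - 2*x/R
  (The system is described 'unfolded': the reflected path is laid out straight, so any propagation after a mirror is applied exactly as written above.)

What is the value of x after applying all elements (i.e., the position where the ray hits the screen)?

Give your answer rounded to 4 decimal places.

Answer: 3.3503

Derivation:
Initial: x=7.0000 theta=-0.5000
After 1 (propagate distance d=24): x=-5.0000 theta=-0.5000
After 2 (thin lens f=-43): x=-5.0000 theta=-53/86 (≈-0.6163)
After 3 (propagate distance d=26): x=-904/43 (≈-21.0233) theta=-53/86 (≈-0.6163)
After 4 (thin lens f=33): x=-904/43 (≈-21.0233) theta=59/2838 (≈0.0208)
After 5 (propagate distance d=10): x=-29537/1419 (≈-20.8154) theta=59/2838 (≈0.0208)
After 6 (thin lens f=32): x=-29537/1419 (≈-20.8154) theta=2771/4128 (≈0.6713)
After 7 (propagate distance d=36 (to screen)): x=38033/11352 (≈3.3503) theta=2771/4128 (≈0.6713)
Rounded to 4 decimal places: x = 3.3503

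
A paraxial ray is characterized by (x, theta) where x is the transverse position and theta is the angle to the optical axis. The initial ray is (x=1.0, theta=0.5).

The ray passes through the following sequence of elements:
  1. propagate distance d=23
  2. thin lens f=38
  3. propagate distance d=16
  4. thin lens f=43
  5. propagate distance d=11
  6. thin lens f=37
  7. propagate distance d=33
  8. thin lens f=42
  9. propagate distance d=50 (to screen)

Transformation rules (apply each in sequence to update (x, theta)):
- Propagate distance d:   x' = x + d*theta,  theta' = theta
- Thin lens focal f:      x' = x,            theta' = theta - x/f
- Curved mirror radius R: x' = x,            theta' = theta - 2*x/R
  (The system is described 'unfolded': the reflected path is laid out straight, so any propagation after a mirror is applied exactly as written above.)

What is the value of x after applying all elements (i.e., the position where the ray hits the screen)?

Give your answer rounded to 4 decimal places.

Initial: x=1.0000 theta=0.5000
After 1 (propagate distance d=23): x=12.5000 theta=0.5000
After 2 (thin lens f=38): x=12.5000 theta=13/76 (≈0.1711)
After 3 (propagate distance d=16): x=579/38 (≈15.2368) theta=13/76 (≈0.1711)
After 4 (thin lens f=43): x=579/38 (≈15.2368) theta=-599/3268 (≈-0.1833)
After 5 (propagate distance d=11): x=43205/3268 (≈13.2206) theta=-599/3268 (≈-0.1833)
After 6 (thin lens f=37): x=43205/3268 (≈13.2206) theta=-16342/30229 (≈-0.5406)
After 7 (propagate distance d=33): x=-558559/120916 (≈-4.6194) theta=-16342/30229 (≈-0.5406)
After 8 (thin lens f=42): x=-558559/120916 (≈-4.6194) theta=-2186897/5078472 (≈-0.4306)
After 9 (propagate distance d=50 (to screen)): x=-16600541/634809 (≈-26.1504) theta=-2186897/5078472 (≈-0.4306)
Rounded to 4 decimal places: x = -26.1504

Answer: -26.1504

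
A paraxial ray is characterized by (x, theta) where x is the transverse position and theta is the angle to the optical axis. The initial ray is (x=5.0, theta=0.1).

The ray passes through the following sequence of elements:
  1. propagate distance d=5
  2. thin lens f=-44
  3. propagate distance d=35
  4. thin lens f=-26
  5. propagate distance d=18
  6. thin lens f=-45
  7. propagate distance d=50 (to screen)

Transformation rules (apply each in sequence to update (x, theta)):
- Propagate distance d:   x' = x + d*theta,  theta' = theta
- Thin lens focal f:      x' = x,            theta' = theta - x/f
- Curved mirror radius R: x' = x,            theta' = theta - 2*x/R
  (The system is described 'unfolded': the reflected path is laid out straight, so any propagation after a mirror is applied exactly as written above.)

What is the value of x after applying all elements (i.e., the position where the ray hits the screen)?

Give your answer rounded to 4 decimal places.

Answer: 93.3053

Derivation:
Initial: x=5.0000 theta=0.1000
After 1 (propagate distance d=5): x=5.5000 theta=0.1000
After 2 (thin lens f=-44): x=5.5000 theta=0.2250
After 3 (propagate distance d=35): x=13.3750 theta=0.2250
After 4 (thin lens f=-26): x=13.3750 theta=769/1040 (≈0.7394)
After 5 (propagate distance d=18): x=3469/130 (≈26.6846) theta=769/1040 (≈0.7394)
After 6 (thin lens f=-45): x=3469/130 (≈26.6846) theta=62357/46800 (≈1.3324)
After 7 (propagate distance d=50 (to screen)): x=436669/4680 (≈93.3053) theta=62357/46800 (≈1.3324)
Rounded to 4 decimal places: x = 93.3053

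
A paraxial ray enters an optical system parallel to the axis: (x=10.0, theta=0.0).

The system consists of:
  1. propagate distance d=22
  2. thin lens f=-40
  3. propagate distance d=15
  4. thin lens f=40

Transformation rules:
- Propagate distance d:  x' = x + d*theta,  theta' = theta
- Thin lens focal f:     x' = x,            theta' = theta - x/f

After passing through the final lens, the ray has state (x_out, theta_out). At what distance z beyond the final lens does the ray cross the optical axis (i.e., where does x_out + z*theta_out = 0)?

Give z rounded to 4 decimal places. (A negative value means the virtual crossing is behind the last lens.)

Initial: x=10.0000 theta=0.0000
After 1 (propagate distance d=22): x=10.0000 theta=0.0000
After 2 (thin lens f=-40): x=10.0000 theta=0.2500
After 3 (propagate distance d=15): x=13.7500 theta=0.2500
After 4 (thin lens f=40): x=13.7500 theta=-3/32 (≈-0.0938)
z_focus = -x_out/theta_out = -(13.7500)/(-3/32) = 440/3 ≈ 146.6667
Rounded to 4 decimal places: z = 146.6667

Answer: 146.6667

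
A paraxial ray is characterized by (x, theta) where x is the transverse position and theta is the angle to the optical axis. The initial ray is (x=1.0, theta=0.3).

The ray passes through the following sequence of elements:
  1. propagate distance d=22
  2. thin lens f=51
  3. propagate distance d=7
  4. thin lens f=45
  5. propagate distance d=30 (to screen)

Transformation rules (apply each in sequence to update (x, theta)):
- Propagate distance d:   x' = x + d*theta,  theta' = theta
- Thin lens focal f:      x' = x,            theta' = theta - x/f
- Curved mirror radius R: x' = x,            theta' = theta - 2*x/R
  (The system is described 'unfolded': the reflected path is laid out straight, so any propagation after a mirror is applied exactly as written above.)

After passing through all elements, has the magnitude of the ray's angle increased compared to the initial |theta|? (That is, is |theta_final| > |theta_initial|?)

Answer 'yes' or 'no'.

Initial: x=1.0000 theta=0.3000
After 1 (propagate distance d=22): x=7.6000 theta=0.3000
After 2 (thin lens f=51): x=7.6000 theta=77/510 (≈0.1510)
After 3 (propagate distance d=7): x=883/102 (≈8.6569) theta=77/510 (≈0.1510)
After 4 (thin lens f=45): x=883/102 (≈8.6569) theta=-19/459 (≈-0.0414)
After 5 (propagate distance d=30 (to screen)): x=2269/306 (≈7.4150) theta=-19/459 (≈-0.0414)
|theta_initial|=0.3000 |theta_final|=19/459 (≈0.0414) -> not increased

Answer: no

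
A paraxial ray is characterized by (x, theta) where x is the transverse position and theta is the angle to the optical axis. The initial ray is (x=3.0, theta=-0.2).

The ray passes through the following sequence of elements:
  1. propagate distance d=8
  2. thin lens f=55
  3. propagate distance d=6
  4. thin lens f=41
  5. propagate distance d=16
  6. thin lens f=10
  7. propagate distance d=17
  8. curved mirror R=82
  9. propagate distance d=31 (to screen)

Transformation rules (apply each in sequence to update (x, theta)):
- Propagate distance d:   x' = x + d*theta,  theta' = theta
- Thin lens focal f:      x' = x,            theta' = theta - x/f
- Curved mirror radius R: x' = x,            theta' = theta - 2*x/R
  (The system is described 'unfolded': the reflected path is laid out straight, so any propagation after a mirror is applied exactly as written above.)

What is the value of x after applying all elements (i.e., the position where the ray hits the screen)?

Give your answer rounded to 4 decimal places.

Answer: 3.7397

Derivation:
Initial: x=3.0000 theta=-0.2000
After 1 (propagate distance d=8): x=1.4000 theta=-0.2000
After 2 (thin lens f=55): x=1.4000 theta=-62/275 (≈-0.2255)
After 3 (propagate distance d=6): x=13/275 (≈0.0473) theta=-62/275 (≈-0.2255)
After 4 (thin lens f=41): x=13/275 (≈0.0473) theta=-511/2255 (≈-0.2266)
After 5 (propagate distance d=16): x=-40347/11275 (≈-3.5784) theta=-511/2255 (≈-0.2266)
After 6 (thin lens f=10): x=-40347/11275 (≈-3.5784) theta=14797/112750 (≈0.1312)
After 7 (propagate distance d=17): x=-13811/10250 (≈-1.3474) theta=14797/112750 (≈0.1312)
After 8 (curved mirror R=82): x=-13811/10250 (≈-1.3474) theta=379299/2311375 (≈0.1641)
After 9 (propagate distance d=31 (to screen)): x=17287777/4622750 (≈3.7397) theta=379299/2311375 (≈0.1641)
Rounded to 4 decimal places: x = 3.7397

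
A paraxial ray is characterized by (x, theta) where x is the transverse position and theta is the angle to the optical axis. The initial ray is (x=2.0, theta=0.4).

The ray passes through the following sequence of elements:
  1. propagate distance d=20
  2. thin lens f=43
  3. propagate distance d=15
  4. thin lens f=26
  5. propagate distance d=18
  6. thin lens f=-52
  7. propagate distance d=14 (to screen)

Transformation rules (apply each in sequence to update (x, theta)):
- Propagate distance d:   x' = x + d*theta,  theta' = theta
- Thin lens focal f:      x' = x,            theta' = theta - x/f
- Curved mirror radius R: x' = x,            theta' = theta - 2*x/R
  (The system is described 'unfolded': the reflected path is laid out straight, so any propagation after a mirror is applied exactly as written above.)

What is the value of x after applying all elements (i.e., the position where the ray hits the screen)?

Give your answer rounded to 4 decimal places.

Initial: x=2.0000 theta=0.4000
After 1 (propagate distance d=20): x=10.0000 theta=0.4000
After 2 (thin lens f=43): x=10.0000 theta=36/215 (≈0.1674)
After 3 (propagate distance d=15): x=538/43 (≈12.5116) theta=36/215 (≈0.1674)
After 4 (thin lens f=26): x=538/43 (≈12.5116) theta=-877/2795 (≈-0.3138)
After 5 (propagate distance d=18): x=19184/2795 (≈6.8637) theta=-877/2795 (≈-0.3138)
After 6 (thin lens f=-52): x=19184/2795 (≈6.8637) theta=-1321/7267 (≈-0.1818)
After 7 (propagate distance d=14 (to screen)): x=156922/36335 (≈4.3188) theta=-1321/7267 (≈-0.1818)
Rounded to 4 decimal places: x = 4.3188

Answer: 4.3188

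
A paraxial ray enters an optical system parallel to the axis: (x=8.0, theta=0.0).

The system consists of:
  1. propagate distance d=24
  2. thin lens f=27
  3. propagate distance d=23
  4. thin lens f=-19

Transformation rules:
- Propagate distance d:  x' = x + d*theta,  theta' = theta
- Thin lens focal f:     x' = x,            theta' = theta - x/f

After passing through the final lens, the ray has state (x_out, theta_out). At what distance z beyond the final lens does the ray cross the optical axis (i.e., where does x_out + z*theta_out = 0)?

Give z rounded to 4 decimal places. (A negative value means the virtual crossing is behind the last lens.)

Initial: x=8.0000 theta=0.0000
After 1 (propagate distance d=24): x=8.0000 theta=0.0000
After 2 (thin lens f=27): x=8.0000 theta=-8/27 (≈-0.2963)
After 3 (propagate distance d=23): x=32/27 (≈1.1852) theta=-8/27 (≈-0.2963)
After 4 (thin lens f=-19): x=32/27 (≈1.1852) theta=-40/171 (≈-0.2339)
z_focus = -x_out/theta_out = -(32/27)/(-40/171) = 76/15 ≈ 5.0667
Rounded to 4 decimal places: z = 5.0667

Answer: 5.0667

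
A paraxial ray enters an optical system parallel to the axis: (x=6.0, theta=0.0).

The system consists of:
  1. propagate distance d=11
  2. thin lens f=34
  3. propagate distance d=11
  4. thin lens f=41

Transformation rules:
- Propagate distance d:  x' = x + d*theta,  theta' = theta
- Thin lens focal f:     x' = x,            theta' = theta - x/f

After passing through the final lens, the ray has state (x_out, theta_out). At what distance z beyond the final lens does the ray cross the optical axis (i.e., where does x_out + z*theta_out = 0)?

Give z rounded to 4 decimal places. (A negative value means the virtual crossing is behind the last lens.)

Initial: x=6.0000 theta=0.0000
After 1 (propagate distance d=11): x=6.0000 theta=0.0000
After 2 (thin lens f=34): x=6.0000 theta=-3/17 (≈-0.1765)
After 3 (propagate distance d=11): x=69/17 (≈4.0588) theta=-3/17 (≈-0.1765)
After 4 (thin lens f=41): x=69/17 (≈4.0588) theta=-192/697 (≈-0.2755)
z_focus = -x_out/theta_out = -(69/17)/(-192/697) = 943/64 ≈ 14.7344
Rounded to 4 decimal places: z = 14.7344

Answer: 14.7344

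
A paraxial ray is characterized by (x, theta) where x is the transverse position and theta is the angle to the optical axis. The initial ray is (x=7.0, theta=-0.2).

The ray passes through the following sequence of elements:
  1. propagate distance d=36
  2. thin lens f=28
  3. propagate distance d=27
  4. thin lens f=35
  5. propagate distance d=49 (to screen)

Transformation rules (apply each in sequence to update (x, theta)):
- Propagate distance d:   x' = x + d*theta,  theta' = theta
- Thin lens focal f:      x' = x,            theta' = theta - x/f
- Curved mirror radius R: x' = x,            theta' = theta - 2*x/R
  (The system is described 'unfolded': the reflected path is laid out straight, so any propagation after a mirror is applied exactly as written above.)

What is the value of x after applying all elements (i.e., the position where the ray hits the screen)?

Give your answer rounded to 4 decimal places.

Answer: -7.2871

Derivation:
Initial: x=7.0000 theta=-0.2000
After 1 (propagate distance d=36): x=-0.2000 theta=-0.2000
After 2 (thin lens f=28): x=-0.2000 theta=-27/140 (≈-0.1929)
After 3 (propagate distance d=27): x=-757/140 (≈-5.4071) theta=-27/140 (≈-0.1929)
After 4 (thin lens f=35): x=-757/140 (≈-5.4071) theta=-47/1225 (≈-0.0384)
After 5 (propagate distance d=49 (to screen)): x=-5101/700 (≈-7.2871) theta=-47/1225 (≈-0.0384)
Rounded to 4 decimal places: x = -7.2871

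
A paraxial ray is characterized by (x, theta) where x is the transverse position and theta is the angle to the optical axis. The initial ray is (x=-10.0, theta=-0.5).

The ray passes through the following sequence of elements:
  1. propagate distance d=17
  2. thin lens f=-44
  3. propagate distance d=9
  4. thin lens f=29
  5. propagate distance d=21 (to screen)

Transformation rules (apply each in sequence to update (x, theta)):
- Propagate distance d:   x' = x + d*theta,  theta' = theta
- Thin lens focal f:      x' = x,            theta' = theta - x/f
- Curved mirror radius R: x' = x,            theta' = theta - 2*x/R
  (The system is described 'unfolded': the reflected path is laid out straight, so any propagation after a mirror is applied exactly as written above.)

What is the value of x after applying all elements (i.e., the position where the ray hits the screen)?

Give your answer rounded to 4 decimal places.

Initial: x=-10.0000 theta=-0.5000
After 1 (propagate distance d=17): x=-18.5000 theta=-0.5000
After 2 (thin lens f=-44): x=-18.5000 theta=-81/88 (≈-0.9205)
After 3 (propagate distance d=9): x=-2357/88 (≈-26.7841) theta=-81/88 (≈-0.9205)
After 4 (thin lens f=29): x=-2357/88 (≈-26.7841) theta=1/319 (≈0.0031)
After 5 (propagate distance d=21 (to screen)): x=-68185/2552 (≈-26.7183) theta=1/319 (≈0.0031)
Rounded to 4 decimal places: x = -26.7183

Answer: -26.7183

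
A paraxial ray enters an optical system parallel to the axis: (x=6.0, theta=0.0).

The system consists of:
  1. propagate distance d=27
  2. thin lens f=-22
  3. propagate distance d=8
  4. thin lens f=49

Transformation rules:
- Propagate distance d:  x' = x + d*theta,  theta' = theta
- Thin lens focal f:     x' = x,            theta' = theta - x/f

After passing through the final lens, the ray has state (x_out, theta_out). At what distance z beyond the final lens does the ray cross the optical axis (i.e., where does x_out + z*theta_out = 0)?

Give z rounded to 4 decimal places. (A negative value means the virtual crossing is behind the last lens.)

Answer: -77.3684

Derivation:
Initial: x=6.0000 theta=0.0000
After 1 (propagate distance d=27): x=6.0000 theta=0.0000
After 2 (thin lens f=-22): x=6.0000 theta=3/11 (≈0.2727)
After 3 (propagate distance d=8): x=90/11 (≈8.1818) theta=3/11 (≈0.2727)
After 4 (thin lens f=49): x=90/11 (≈8.1818) theta=57/539 (≈0.1058)
z_focus = -x_out/theta_out = -(90/11)/(57/539) = -1470/19 ≈ -77.3684
Rounded to 4 decimal places: z = -77.3684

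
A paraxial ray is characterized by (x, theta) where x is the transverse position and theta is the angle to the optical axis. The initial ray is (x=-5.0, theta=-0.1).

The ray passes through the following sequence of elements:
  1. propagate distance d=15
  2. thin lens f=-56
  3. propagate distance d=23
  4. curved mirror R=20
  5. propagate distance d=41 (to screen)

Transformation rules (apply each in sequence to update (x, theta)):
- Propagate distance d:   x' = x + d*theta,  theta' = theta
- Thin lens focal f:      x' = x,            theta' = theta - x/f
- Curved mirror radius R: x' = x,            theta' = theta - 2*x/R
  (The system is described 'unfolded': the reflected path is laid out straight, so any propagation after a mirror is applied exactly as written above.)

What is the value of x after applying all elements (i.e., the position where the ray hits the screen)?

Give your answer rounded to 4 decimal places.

Initial: x=-5.0000 theta=-0.1000
After 1 (propagate distance d=15): x=-6.5000 theta=-0.1000
After 2 (thin lens f=-56): x=-6.5000 theta=-121/560 (≈-0.2161)
After 3 (propagate distance d=23): x=-6423/560 (≈-11.4696) theta=-121/560 (≈-0.2161)
After 4 (curved mirror R=20): x=-6423/560 (≈-11.4696) theta=5213/5600 (≈0.9309)
After 5 (propagate distance d=41 (to screen)): x=149503/5600 (≈26.6970) theta=5213/5600 (≈0.9309)
Rounded to 4 decimal places: x = 26.6970

Answer: 26.6970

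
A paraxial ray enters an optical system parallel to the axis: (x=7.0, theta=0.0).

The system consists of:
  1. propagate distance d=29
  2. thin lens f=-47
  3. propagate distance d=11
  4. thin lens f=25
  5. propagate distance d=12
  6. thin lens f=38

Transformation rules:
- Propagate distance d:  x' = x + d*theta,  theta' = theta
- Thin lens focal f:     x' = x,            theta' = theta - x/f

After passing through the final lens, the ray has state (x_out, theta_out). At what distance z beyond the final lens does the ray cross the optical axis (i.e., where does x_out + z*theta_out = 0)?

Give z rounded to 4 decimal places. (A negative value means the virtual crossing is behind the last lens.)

Initial: x=7.0000 theta=0.0000
After 1 (propagate distance d=29): x=7.0000 theta=0.0000
After 2 (thin lens f=-47): x=7.0000 theta=7/47 (≈0.1489)
After 3 (propagate distance d=11): x=406/47 (≈8.6383) theta=7/47 (≈0.1489)
After 4 (thin lens f=25): x=406/47 (≈8.6383) theta=-231/1175 (≈-0.1966)
After 5 (propagate distance d=12): x=7378/1175 (≈6.2791) theta=-231/1175 (≈-0.1966)
After 6 (thin lens f=38): x=7378/1175 (≈6.2791) theta=-8078/22325 (≈-0.3618)
z_focus = -x_out/theta_out = -(7378/1175)/(-8078/22325) = 10013/577 ≈ 17.3536
Rounded to 4 decimal places: z = 17.3536

Answer: 17.3536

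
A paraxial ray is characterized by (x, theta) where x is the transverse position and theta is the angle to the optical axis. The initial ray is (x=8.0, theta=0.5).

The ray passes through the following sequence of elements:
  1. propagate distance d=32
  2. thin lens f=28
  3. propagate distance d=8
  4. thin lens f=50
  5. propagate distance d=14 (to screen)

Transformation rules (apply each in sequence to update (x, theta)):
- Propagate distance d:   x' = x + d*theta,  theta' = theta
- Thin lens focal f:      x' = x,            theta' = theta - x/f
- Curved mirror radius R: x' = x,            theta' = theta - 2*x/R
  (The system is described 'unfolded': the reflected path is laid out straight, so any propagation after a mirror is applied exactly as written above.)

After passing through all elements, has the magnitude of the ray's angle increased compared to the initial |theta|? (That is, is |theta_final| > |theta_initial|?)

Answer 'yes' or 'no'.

Initial: x=8.0000 theta=0.5000
After 1 (propagate distance d=32): x=24.0000 theta=0.5000
After 2 (thin lens f=28): x=24.0000 theta=-5/14 (≈-0.3571)
After 3 (propagate distance d=8): x=148/7 (≈21.1429) theta=-5/14 (≈-0.3571)
After 4 (thin lens f=50): x=148/7 (≈21.1429) theta=-0.7800
After 5 (propagate distance d=14 (to screen)): x=1789/175 (≈10.2229) theta=-0.7800
|theta_initial|=0.5000 |theta_final|=0.7800 -> increased

Answer: yes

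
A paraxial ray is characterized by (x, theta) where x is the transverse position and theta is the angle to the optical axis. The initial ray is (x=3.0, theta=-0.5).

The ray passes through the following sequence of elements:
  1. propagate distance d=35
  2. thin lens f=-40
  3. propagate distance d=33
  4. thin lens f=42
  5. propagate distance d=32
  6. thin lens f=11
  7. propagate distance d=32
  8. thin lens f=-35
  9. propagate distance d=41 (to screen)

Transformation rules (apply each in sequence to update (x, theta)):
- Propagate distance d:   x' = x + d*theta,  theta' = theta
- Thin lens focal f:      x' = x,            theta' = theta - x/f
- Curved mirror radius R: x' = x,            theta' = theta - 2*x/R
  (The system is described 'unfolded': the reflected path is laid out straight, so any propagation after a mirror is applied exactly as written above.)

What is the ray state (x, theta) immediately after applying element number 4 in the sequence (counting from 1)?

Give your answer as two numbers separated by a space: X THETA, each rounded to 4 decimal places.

Answer: -42.9625 0.1604

Derivation:
Initial: x=3.0000 theta=-0.5000
After 1 (propagate distance d=35): x=-14.5000 theta=-0.5000
After 2 (thin lens f=-40): x=-14.5000 theta=-0.8625
After 3 (propagate distance d=33): x=-42.9625 theta=-0.8625
After 4 (thin lens f=42): x=-42.9625 theta=77/480 (≈0.1604)
Rounded to 4 decimal places: x = -42.9625, theta = 0.1604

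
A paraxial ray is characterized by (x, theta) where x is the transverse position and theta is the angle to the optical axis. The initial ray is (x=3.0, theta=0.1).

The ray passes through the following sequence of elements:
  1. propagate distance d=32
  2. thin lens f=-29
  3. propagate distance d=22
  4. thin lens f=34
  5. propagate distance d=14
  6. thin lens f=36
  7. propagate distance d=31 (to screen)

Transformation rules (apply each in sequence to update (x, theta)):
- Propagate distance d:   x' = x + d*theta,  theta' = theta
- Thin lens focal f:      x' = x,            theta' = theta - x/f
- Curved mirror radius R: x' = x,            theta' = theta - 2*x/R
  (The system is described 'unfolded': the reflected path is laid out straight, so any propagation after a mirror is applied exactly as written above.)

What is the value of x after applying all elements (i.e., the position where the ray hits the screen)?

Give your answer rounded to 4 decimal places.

Initial: x=3.0000 theta=0.1000
After 1 (propagate distance d=32): x=6.2000 theta=0.1000
After 2 (thin lens f=-29): x=6.2000 theta=91/290 (≈0.3138)
After 3 (propagate distance d=22): x=380/29 (≈13.1034) theta=91/290 (≈0.3138)
After 4 (thin lens f=34): x=380/29 (≈13.1034) theta=-353/4930 (≈-0.0716)
After 5 (propagate distance d=14): x=29829/2465 (≈12.1010) theta=-353/4930 (≈-0.0716)
After 6 (thin lens f=36): x=29829/2465 (≈12.1010) theta=-12061/29580 (≈-0.4077)
After 7 (propagate distance d=31 (to screen)): x=-15943/29580 (≈-0.5390) theta=-12061/29580 (≈-0.4077)
Rounded to 4 decimal places: x = -0.5390

Answer: -0.5390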